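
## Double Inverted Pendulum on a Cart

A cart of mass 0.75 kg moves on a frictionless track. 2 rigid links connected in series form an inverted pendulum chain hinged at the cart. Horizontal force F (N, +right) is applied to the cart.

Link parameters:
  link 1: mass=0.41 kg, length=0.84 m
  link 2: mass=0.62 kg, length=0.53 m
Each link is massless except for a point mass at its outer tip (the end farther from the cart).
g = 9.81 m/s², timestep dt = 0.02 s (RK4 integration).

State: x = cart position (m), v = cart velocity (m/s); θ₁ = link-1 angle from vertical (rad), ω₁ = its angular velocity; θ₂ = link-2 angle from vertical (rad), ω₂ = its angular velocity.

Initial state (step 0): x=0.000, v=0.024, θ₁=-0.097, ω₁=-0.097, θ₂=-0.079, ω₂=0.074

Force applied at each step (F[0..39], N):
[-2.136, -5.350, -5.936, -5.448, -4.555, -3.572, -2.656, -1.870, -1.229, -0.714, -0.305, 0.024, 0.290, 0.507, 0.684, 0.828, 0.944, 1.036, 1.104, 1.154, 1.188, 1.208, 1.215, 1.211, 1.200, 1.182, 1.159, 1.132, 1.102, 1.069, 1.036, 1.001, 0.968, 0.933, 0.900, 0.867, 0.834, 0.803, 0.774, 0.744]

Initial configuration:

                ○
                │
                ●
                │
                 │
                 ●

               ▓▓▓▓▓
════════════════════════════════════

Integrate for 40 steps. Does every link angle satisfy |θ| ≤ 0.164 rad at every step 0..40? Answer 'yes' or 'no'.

Answer: yes

Derivation:
apply F[0]=-2.136 → step 1: x=0.000, v=-0.006, θ₁=-0.099, ω₁=-0.091, θ₂=-0.077, ω₂=0.093
apply F[1]=-5.350 → step 2: x=-0.001, v=-0.121, θ₁=-0.100, ω₁=0.013, θ₂=-0.075, ω₂=0.115
apply F[2]=-5.936 → step 3: x=-0.005, v=-0.251, θ₁=-0.098, ω₁=0.135, θ₂=-0.073, ω₂=0.140
apply F[3]=-5.448 → step 4: x=-0.011, v=-0.369, θ₁=-0.094, ω₁=0.243, θ₂=-0.070, ω₂=0.164
apply F[4]=-4.555 → step 5: x=-0.019, v=-0.465, θ₁=-0.089, ω₁=0.326, θ₂=-0.066, ω₂=0.187
apply F[5]=-3.572 → step 6: x=-0.029, v=-0.537, θ₁=-0.082, ω₁=0.384, θ₂=-0.062, ω₂=0.207
apply F[6]=-2.656 → step 7: x=-0.041, v=-0.587, θ₁=-0.074, ω₁=0.419, θ₂=-0.058, ω₂=0.223
apply F[7]=-1.870 → step 8: x=-0.053, v=-0.618, θ₁=-0.065, ω₁=0.436, θ₂=-0.053, ω₂=0.236
apply F[8]=-1.229 → step 9: x=-0.065, v=-0.635, θ₁=-0.056, ω₁=0.438, θ₂=-0.048, ω₂=0.245
apply F[9]=-0.714 → step 10: x=-0.078, v=-0.640, θ₁=-0.048, ω₁=0.430, θ₂=-0.044, ω₂=0.250
apply F[10]=-0.305 → step 11: x=-0.091, v=-0.637, θ₁=-0.039, ω₁=0.415, θ₂=-0.038, ω₂=0.253
apply F[11]=+0.024 → step 12: x=-0.103, v=-0.627, θ₁=-0.031, ω₁=0.395, θ₂=-0.033, ω₂=0.252
apply F[12]=+0.290 → step 13: x=-0.116, v=-0.612, θ₁=-0.023, ω₁=0.372, θ₂=-0.028, ω₂=0.249
apply F[13]=+0.507 → step 14: x=-0.128, v=-0.593, θ₁=-0.016, ω₁=0.347, θ₂=-0.024, ω₂=0.243
apply F[14]=+0.684 → step 15: x=-0.139, v=-0.572, θ₁=-0.010, ω₁=0.322, θ₂=-0.019, ω₂=0.235
apply F[15]=+0.828 → step 16: x=-0.151, v=-0.548, θ₁=-0.003, ω₁=0.295, θ₂=-0.014, ω₂=0.226
apply F[16]=+0.944 → step 17: x=-0.161, v=-0.522, θ₁=0.002, ω₁=0.269, θ₂=-0.010, ω₂=0.216
apply F[17]=+1.036 → step 18: x=-0.171, v=-0.496, θ₁=0.007, ω₁=0.243, θ₂=-0.005, ω₂=0.204
apply F[18]=+1.104 → step 19: x=-0.181, v=-0.469, θ₁=0.012, ω₁=0.218, θ₂=-0.002, ω₂=0.192
apply F[19]=+1.154 → step 20: x=-0.190, v=-0.442, θ₁=0.016, ω₁=0.194, θ₂=0.002, ω₂=0.180
apply F[20]=+1.188 → step 21: x=-0.199, v=-0.415, θ₁=0.020, ω₁=0.171, θ₂=0.006, ω₂=0.167
apply F[21]=+1.208 → step 22: x=-0.207, v=-0.389, θ₁=0.023, ω₁=0.149, θ₂=0.009, ω₂=0.154
apply F[22]=+1.215 → step 23: x=-0.214, v=-0.363, θ₁=0.026, ω₁=0.129, θ₂=0.012, ω₂=0.141
apply F[23]=+1.211 → step 24: x=-0.221, v=-0.338, θ₁=0.028, ω₁=0.110, θ₂=0.015, ω₂=0.128
apply F[24]=+1.200 → step 25: x=-0.228, v=-0.314, θ₁=0.030, ω₁=0.093, θ₂=0.017, ω₂=0.116
apply F[25]=+1.182 → step 26: x=-0.234, v=-0.291, θ₁=0.032, ω₁=0.077, θ₂=0.019, ω₂=0.104
apply F[26]=+1.159 → step 27: x=-0.240, v=-0.269, θ₁=0.033, ω₁=0.063, θ₂=0.021, ω₂=0.092
apply F[27]=+1.132 → step 28: x=-0.245, v=-0.248, θ₁=0.034, ω₁=0.050, θ₂=0.023, ω₂=0.081
apply F[28]=+1.102 → step 29: x=-0.249, v=-0.228, θ₁=0.035, ω₁=0.038, θ₂=0.024, ω₂=0.071
apply F[29]=+1.069 → step 30: x=-0.254, v=-0.209, θ₁=0.036, ω₁=0.028, θ₂=0.026, ω₂=0.061
apply F[30]=+1.036 → step 31: x=-0.258, v=-0.191, θ₁=0.036, ω₁=0.018, θ₂=0.027, ω₂=0.052
apply F[31]=+1.001 → step 32: x=-0.261, v=-0.174, θ₁=0.037, ω₁=0.010, θ₂=0.028, ω₂=0.043
apply F[32]=+0.968 → step 33: x=-0.265, v=-0.158, θ₁=0.037, ω₁=0.003, θ₂=0.029, ω₂=0.035
apply F[33]=+0.933 → step 34: x=-0.268, v=-0.143, θ₁=0.037, ω₁=-0.004, θ₂=0.029, ω₂=0.028
apply F[34]=+0.900 → step 35: x=-0.271, v=-0.129, θ₁=0.037, ω₁=-0.009, θ₂=0.030, ω₂=0.021
apply F[35]=+0.867 → step 36: x=-0.273, v=-0.116, θ₁=0.036, ω₁=-0.014, θ₂=0.030, ω₂=0.015
apply F[36]=+0.834 → step 37: x=-0.275, v=-0.103, θ₁=0.036, ω₁=-0.018, θ₂=0.030, ω₂=0.009
apply F[37]=+0.803 → step 38: x=-0.277, v=-0.091, θ₁=0.036, ω₁=-0.022, θ₂=0.030, ω₂=0.004
apply F[38]=+0.774 → step 39: x=-0.279, v=-0.080, θ₁=0.035, ω₁=-0.025, θ₂=0.030, ω₂=-0.001
apply F[39]=+0.744 → step 40: x=-0.280, v=-0.070, θ₁=0.035, ω₁=-0.028, θ₂=0.030, ω₂=-0.005
Max |angle| over trajectory = 0.100 rad; bound = 0.164 → within bound.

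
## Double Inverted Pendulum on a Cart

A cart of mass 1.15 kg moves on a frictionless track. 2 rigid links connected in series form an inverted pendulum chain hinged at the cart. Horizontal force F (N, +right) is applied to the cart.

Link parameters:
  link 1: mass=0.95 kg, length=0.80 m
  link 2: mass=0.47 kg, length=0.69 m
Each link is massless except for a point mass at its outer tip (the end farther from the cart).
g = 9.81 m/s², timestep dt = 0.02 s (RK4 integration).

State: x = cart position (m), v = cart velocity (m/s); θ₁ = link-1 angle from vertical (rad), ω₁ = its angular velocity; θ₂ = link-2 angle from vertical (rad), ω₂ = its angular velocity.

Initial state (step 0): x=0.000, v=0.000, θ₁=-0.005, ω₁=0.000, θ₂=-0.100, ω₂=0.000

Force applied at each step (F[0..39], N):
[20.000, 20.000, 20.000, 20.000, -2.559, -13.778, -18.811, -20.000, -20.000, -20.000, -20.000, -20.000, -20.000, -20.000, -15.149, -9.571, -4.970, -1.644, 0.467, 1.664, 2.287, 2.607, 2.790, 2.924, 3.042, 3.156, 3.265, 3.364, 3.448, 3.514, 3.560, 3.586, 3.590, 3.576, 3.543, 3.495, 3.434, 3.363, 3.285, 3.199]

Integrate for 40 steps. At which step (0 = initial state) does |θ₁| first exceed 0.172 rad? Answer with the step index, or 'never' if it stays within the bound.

Answer: 8

Derivation:
apply F[0]=+20.000 → step 1: x=0.003, v=0.349, θ₁=-0.009, ω₁=-0.427, θ₂=-0.100, ω₂=-0.039
apply F[1]=+20.000 → step 2: x=0.014, v=0.701, θ₁=-0.022, ω₁=-0.860, θ₂=-0.102, ω₂=-0.073
apply F[2]=+20.000 → step 3: x=0.032, v=1.055, θ₁=-0.044, ω₁=-1.304, θ₂=-0.103, ω₂=-0.098
apply F[3]=+20.000 → step 4: x=0.056, v=1.412, θ₁=-0.074, ω₁=-1.760, θ₂=-0.105, ω₂=-0.112
apply F[4]=-2.559 → step 5: x=0.084, v=1.385, θ₁=-0.109, ω₁=-1.747, θ₂=-0.108, ω₂=-0.117
apply F[5]=-13.778 → step 6: x=0.110, v=1.173, θ₁=-0.142, ω₁=-1.517, θ₂=-0.110, ω₂=-0.110
apply F[6]=-18.811 → step 7: x=0.130, v=0.886, θ₁=-0.169, ω₁=-1.206, θ₂=-0.112, ω₂=-0.090
apply F[7]=-20.000 → step 8: x=0.145, v=0.589, θ₁=-0.190, ω₁=-0.894, θ₂=-0.113, ω₂=-0.056
apply F[8]=-20.000 → step 9: x=0.154, v=0.299, θ₁=-0.205, ω₁=-0.600, θ₂=-0.114, ω₂=-0.013
apply F[9]=-20.000 → step 10: x=0.157, v=0.015, θ₁=-0.214, ω₁=-0.318, θ₂=-0.114, ω₂=0.039
apply F[10]=-20.000 → step 11: x=0.154, v=-0.267, θ₁=-0.218, ω₁=-0.043, θ₂=-0.113, ω₂=0.094
apply F[11]=-20.000 → step 12: x=0.146, v=-0.548, θ₁=-0.216, ω₁=0.231, θ₂=-0.110, ω₂=0.152
apply F[12]=-20.000 → step 13: x=0.133, v=-0.831, θ₁=-0.209, ω₁=0.510, θ₂=-0.107, ω₂=0.208
apply F[13]=-20.000 → step 14: x=0.113, v=-1.119, θ₁=-0.195, ω₁=0.798, θ₂=-0.102, ω₂=0.259
apply F[14]=-15.149 → step 15: x=0.089, v=-1.332, θ₁=-0.178, ω₁=1.003, θ₂=-0.096, ω₂=0.300
apply F[15]=-9.571 → step 16: x=0.061, v=-1.459, θ₁=-0.156, ω₁=1.109, θ₂=-0.090, ω₂=0.332
apply F[16]=-4.970 → step 17: x=0.031, v=-1.513, θ₁=-0.134, ω₁=1.134, θ₂=-0.083, ω₂=0.355
apply F[17]=-1.644 → step 18: x=0.001, v=-1.515, θ₁=-0.112, ω₁=1.102, θ₂=-0.076, ω₂=0.371
apply F[18]=+0.467 → step 19: x=-0.029, v=-1.485, θ₁=-0.090, ω₁=1.037, θ₂=-0.068, ω₂=0.382
apply F[19]=+1.664 → step 20: x=-0.059, v=-1.439, θ₁=-0.070, ω₁=0.958, θ₂=-0.061, ω₂=0.388
apply F[20]=+2.287 → step 21: x=-0.087, v=-1.386, θ₁=-0.052, ω₁=0.876, θ₂=-0.053, ω₂=0.390
apply F[21]=+2.607 → step 22: x=-0.114, v=-1.331, θ₁=-0.035, ω₁=0.797, θ₂=-0.045, ω₂=0.387
apply F[22]=+2.790 → step 23: x=-0.140, v=-1.276, θ₁=-0.020, ω₁=0.724, θ₂=-0.037, ω₂=0.382
apply F[23]=+2.924 → step 24: x=-0.165, v=-1.222, θ₁=-0.006, ω₁=0.655, θ₂=-0.030, ω₂=0.374
apply F[24]=+3.042 → step 25: x=-0.189, v=-1.169, θ₁=0.006, ω₁=0.592, θ₂=-0.022, ω₂=0.363
apply F[25]=+3.156 → step 26: x=-0.212, v=-1.117, θ₁=0.017, ω₁=0.534, θ₂=-0.015, ω₂=0.351
apply F[26]=+3.265 → step 27: x=-0.234, v=-1.066, θ₁=0.027, ω₁=0.479, θ₂=-0.008, ω₂=0.336
apply F[27]=+3.364 → step 28: x=-0.254, v=-1.015, θ₁=0.037, ω₁=0.428, θ₂=-0.002, ω₂=0.321
apply F[28]=+3.448 → step 29: x=-0.274, v=-0.965, θ₁=0.045, ω₁=0.380, θ₂=0.004, ω₂=0.304
apply F[29]=+3.514 → step 30: x=-0.293, v=-0.915, θ₁=0.052, ω₁=0.335, θ₂=0.010, ω₂=0.287
apply F[30]=+3.560 → step 31: x=-0.311, v=-0.867, θ₁=0.058, ω₁=0.293, θ₂=0.016, ω₂=0.269
apply F[31]=+3.586 → step 32: x=-0.328, v=-0.819, θ₁=0.063, ω₁=0.253, θ₂=0.021, ω₂=0.251
apply F[32]=+3.590 → step 33: x=-0.344, v=-0.773, θ₁=0.068, ω₁=0.217, θ₂=0.026, ω₂=0.233
apply F[33]=+3.576 → step 34: x=-0.359, v=-0.727, θ₁=0.072, ω₁=0.183, θ₂=0.030, ω₂=0.215
apply F[34]=+3.543 → step 35: x=-0.373, v=-0.684, θ₁=0.075, ω₁=0.152, θ₂=0.035, ω₂=0.197
apply F[35]=+3.495 → step 36: x=-0.386, v=-0.642, θ₁=0.078, ω₁=0.123, θ₂=0.038, ω₂=0.180
apply F[36]=+3.434 → step 37: x=-0.398, v=-0.602, θ₁=0.080, ω₁=0.097, θ₂=0.042, ω₂=0.163
apply F[37]=+3.363 → step 38: x=-0.410, v=-0.563, θ₁=0.082, ω₁=0.074, θ₂=0.045, ω₂=0.147
apply F[38]=+3.285 → step 39: x=-0.421, v=-0.526, θ₁=0.083, ω₁=0.052, θ₂=0.048, ω₂=0.131
apply F[39]=+3.199 → step 40: x=-0.431, v=-0.491, θ₁=0.084, ω₁=0.033, θ₂=0.050, ω₂=0.116
|θ₁| = 0.190 > 0.172 first at step 8.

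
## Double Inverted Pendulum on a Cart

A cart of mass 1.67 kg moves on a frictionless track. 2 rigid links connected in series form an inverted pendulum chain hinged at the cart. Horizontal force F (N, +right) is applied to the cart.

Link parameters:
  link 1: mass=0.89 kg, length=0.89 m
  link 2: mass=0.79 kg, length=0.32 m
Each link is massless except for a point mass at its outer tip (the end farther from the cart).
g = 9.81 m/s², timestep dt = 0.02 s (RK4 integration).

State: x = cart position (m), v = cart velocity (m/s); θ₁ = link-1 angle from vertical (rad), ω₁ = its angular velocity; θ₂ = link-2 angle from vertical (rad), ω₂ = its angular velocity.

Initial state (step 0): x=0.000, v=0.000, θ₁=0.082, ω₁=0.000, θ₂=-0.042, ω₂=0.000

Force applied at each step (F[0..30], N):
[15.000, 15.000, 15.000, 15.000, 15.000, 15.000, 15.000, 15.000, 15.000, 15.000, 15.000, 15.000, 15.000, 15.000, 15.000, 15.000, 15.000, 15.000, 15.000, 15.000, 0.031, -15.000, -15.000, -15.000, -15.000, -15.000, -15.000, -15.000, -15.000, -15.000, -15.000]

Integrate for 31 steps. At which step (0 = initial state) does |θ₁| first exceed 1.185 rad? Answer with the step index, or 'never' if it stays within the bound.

Answer: 27

Derivation:
apply F[0]=+15.000 → step 1: x=0.002, v=0.163, θ₁=0.081, ω₁=-0.139, θ₂=-0.044, ω₂=-0.150
apply F[1]=+15.000 → step 2: x=0.007, v=0.326, θ₁=0.076, ω₁=-0.280, θ₂=-0.048, ω₂=-0.300
apply F[2]=+15.000 → step 3: x=0.015, v=0.491, θ₁=0.069, ω₁=-0.423, θ₂=-0.055, ω₂=-0.448
apply F[3]=+15.000 → step 4: x=0.026, v=0.658, θ₁=0.059, ω₁=-0.572, θ₂=-0.066, ω₂=-0.594
apply F[4]=+15.000 → step 5: x=0.041, v=0.827, θ₁=0.046, ω₁=-0.726, θ₂=-0.079, ω₂=-0.737
apply F[5]=+15.000 → step 6: x=0.059, v=0.999, θ₁=0.030, ω₁=-0.888, θ₂=-0.095, ω₂=-0.875
apply F[6]=+15.000 → step 7: x=0.081, v=1.175, θ₁=0.011, ω₁=-1.060, θ₂=-0.114, ω₂=-1.007
apply F[7]=+15.000 → step 8: x=0.106, v=1.355, θ₁=-0.012, ω₁=-1.242, θ₂=-0.136, ω₂=-1.129
apply F[8]=+15.000 → step 9: x=0.135, v=1.538, θ₁=-0.039, ω₁=-1.435, θ₂=-0.159, ω₂=-1.239
apply F[9]=+15.000 → step 10: x=0.168, v=1.725, θ₁=-0.070, ω₁=-1.642, θ₂=-0.185, ω₂=-1.334
apply F[10]=+15.000 → step 11: x=0.204, v=1.915, θ₁=-0.105, ω₁=-1.861, θ₂=-0.213, ω₂=-1.412
apply F[11]=+15.000 → step 12: x=0.244, v=2.107, θ₁=-0.144, ω₁=-2.092, θ₂=-0.241, ω₂=-1.469
apply F[12]=+15.000 → step 13: x=0.289, v=2.297, θ₁=-0.188, ω₁=-2.335, θ₂=-0.271, ω₂=-1.505
apply F[13]=+15.000 → step 14: x=0.336, v=2.485, θ₁=-0.238, ω₁=-2.585, θ₂=-0.301, ω₂=-1.522
apply F[14]=+15.000 → step 15: x=0.388, v=2.665, θ₁=-0.292, ω₁=-2.839, θ₂=-0.332, ω₂=-1.524
apply F[15]=+15.000 → step 16: x=0.443, v=2.835, θ₁=-0.351, ω₁=-3.090, θ₂=-0.362, ω₂=-1.519
apply F[16]=+15.000 → step 17: x=0.501, v=2.990, θ₁=-0.415, ω₁=-3.333, θ₂=-0.393, ω₂=-1.522
apply F[17]=+15.000 → step 18: x=0.562, v=3.125, θ₁=-0.484, ω₁=-3.561, θ₂=-0.423, ω₂=-1.547
apply F[18]=+15.000 → step 19: x=0.626, v=3.238, θ₁=-0.558, ω₁=-3.770, θ₂=-0.455, ω₂=-1.611
apply F[19]=+15.000 → step 20: x=0.692, v=3.328, θ₁=-0.635, ω₁=-3.956, θ₂=-0.488, ω₂=-1.729
apply F[20]=+0.031 → step 21: x=0.758, v=3.266, θ₁=-0.715, ω₁=-4.022, θ₂=-0.524, ω₂=-1.827
apply F[21]=-15.000 → step 22: x=0.821, v=3.073, θ₁=-0.795, ω₁=-4.008, θ₂=-0.560, ω₂=-1.852
apply F[22]=-15.000 → step 23: x=0.881, v=2.878, θ₁=-0.875, ω₁=-4.017, θ₂=-0.598, ω₂=-1.881
apply F[23]=-15.000 → step 24: x=0.936, v=2.681, θ₁=-0.956, ω₁=-4.047, θ₂=-0.636, ω₂=-1.919
apply F[24]=-15.000 → step 25: x=0.988, v=2.479, θ₁=-1.037, ω₁=-4.096, θ₂=-0.675, ω₂=-1.972
apply F[25]=-15.000 → step 26: x=1.035, v=2.270, θ₁=-1.120, ω₁=-4.162, θ₂=-0.715, ω₂=-2.046
apply F[26]=-15.000 → step 27: x=1.079, v=2.052, θ₁=-1.204, ω₁=-4.245, θ₂=-0.757, ω₂=-2.148
apply F[27]=-15.000 → step 28: x=1.117, v=1.822, θ₁=-1.290, ω₁=-4.344, θ₂=-0.801, ω₂=-2.286
apply F[28]=-15.000 → step 29: x=1.151, v=1.580, θ₁=-1.378, ω₁=-4.457, θ₂=-0.848, ω₂=-2.471
apply F[29]=-15.000 → step 30: x=1.180, v=1.322, θ₁=-1.468, ω₁=-4.586, θ₂=-0.900, ω₂=-2.712
apply F[30]=-15.000 → step 31: x=1.204, v=1.047, θ₁=-1.561, ω₁=-4.730, θ₂=-0.957, ω₂=-3.023
|θ₁| = 1.204 > 1.185 first at step 27.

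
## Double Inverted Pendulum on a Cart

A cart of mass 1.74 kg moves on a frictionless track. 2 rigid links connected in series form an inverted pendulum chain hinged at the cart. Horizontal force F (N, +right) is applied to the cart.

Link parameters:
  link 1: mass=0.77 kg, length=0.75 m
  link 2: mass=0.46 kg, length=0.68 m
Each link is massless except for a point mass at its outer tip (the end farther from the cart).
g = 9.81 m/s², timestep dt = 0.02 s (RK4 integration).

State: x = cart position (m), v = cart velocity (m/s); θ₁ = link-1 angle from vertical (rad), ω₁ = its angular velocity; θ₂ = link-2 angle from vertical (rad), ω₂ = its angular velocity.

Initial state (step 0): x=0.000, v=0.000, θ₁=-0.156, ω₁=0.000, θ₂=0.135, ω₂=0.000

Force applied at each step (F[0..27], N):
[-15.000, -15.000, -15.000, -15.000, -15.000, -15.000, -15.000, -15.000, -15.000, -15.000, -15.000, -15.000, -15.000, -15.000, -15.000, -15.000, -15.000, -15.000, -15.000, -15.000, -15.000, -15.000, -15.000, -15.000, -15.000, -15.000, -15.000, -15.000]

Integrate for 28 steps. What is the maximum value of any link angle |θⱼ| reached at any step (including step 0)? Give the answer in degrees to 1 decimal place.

apply F[0]=-15.000 → step 1: x=-0.001, v=-0.150, θ₁=-0.155, ω₁=0.111, θ₂=0.136, ω₂=0.139
apply F[1]=-15.000 → step 2: x=-0.006, v=-0.300, θ₁=-0.152, ω₁=0.224, θ₂=0.141, ω₂=0.279
apply F[2]=-15.000 → step 3: x=-0.013, v=-0.451, θ₁=-0.146, ω₁=0.340, θ₂=0.148, ω₂=0.417
apply F[3]=-15.000 → step 4: x=-0.024, v=-0.603, θ₁=-0.138, ω₁=0.459, θ₂=0.157, ω₂=0.555
apply F[4]=-15.000 → step 5: x=-0.038, v=-0.757, θ₁=-0.127, ω₁=0.585, θ₂=0.170, ω₂=0.691
apply F[5]=-15.000 → step 6: x=-0.054, v=-0.913, θ₁=-0.114, ω₁=0.717, θ₂=0.185, ω₂=0.825
apply F[6]=-15.000 → step 7: x=-0.074, v=-1.071, θ₁=-0.099, ω₁=0.858, θ₂=0.203, ω₂=0.957
apply F[7]=-15.000 → step 8: x=-0.097, v=-1.232, θ₁=-0.080, ω₁=1.009, θ₂=0.223, ω₂=1.084
apply F[8]=-15.000 → step 9: x=-0.123, v=-1.396, θ₁=-0.058, ω₁=1.172, θ₂=0.246, ω₂=1.206
apply F[9]=-15.000 → step 10: x=-0.153, v=-1.563, θ₁=-0.033, ω₁=1.348, θ₂=0.271, ω₂=1.321
apply F[10]=-15.000 → step 11: x=-0.186, v=-1.733, θ₁=-0.004, ω₁=1.540, θ₂=0.299, ω₂=1.427
apply F[11]=-15.000 → step 12: x=-0.222, v=-1.907, θ₁=0.029, ω₁=1.748, θ₂=0.328, ω₂=1.522
apply F[12]=-15.000 → step 13: x=-0.262, v=-2.083, θ₁=0.066, ω₁=1.973, θ₂=0.360, ω₂=1.603
apply F[13]=-15.000 → step 14: x=-0.306, v=-2.261, θ₁=0.108, ω₁=2.217, θ₂=0.392, ω₂=1.668
apply F[14]=-15.000 → step 15: x=-0.353, v=-2.440, θ₁=0.155, ω₁=2.478, θ₂=0.426, ω₂=1.714
apply F[15]=-15.000 → step 16: x=-0.403, v=-2.618, θ₁=0.207, ω₁=2.754, θ₂=0.461, ω₂=1.740
apply F[16]=-15.000 → step 17: x=-0.457, v=-2.791, θ₁=0.265, ω₁=3.044, θ₂=0.496, ω₂=1.745
apply F[17]=-15.000 → step 18: x=-0.515, v=-2.958, θ₁=0.329, ω₁=3.342, θ₂=0.530, ω₂=1.731
apply F[18]=-15.000 → step 19: x=-0.576, v=-3.113, θ₁=0.398, ω₁=3.641, θ₂=0.565, ω₂=1.702
apply F[19]=-15.000 → step 20: x=-0.639, v=-3.253, θ₁=0.474, ω₁=3.936, θ₂=0.598, ω₂=1.665
apply F[20]=-15.000 → step 21: x=-0.706, v=-3.373, θ₁=0.556, ω₁=4.217, θ₂=0.631, ω₂=1.630
apply F[21]=-15.000 → step 22: x=-0.774, v=-3.469, θ₁=0.643, ω₁=4.480, θ₂=0.664, ω₂=1.609
apply F[22]=-15.000 → step 23: x=-0.844, v=-3.541, θ₁=0.735, ω₁=4.718, θ₂=0.696, ω₂=1.613
apply F[23]=-15.000 → step 24: x=-0.916, v=-3.586, θ₁=0.831, ω₁=4.929, θ₂=0.729, ω₂=1.656
apply F[24]=-15.000 → step 25: x=-0.987, v=-3.606, θ₁=0.932, ω₁=5.115, θ₂=0.762, ω₂=1.746
apply F[25]=-15.000 → step 26: x=-1.060, v=-3.601, θ₁=1.036, ω₁=5.277, θ₂=0.799, ω₂=1.889
apply F[26]=-15.000 → step 27: x=-1.131, v=-3.573, θ₁=1.143, ω₁=5.420, θ₂=0.838, ω₂=2.090
apply F[27]=-15.000 → step 28: x=-1.202, v=-3.525, θ₁=1.252, ω₁=5.545, θ₂=0.883, ω₂=2.351
Max |angle| over trajectory = 1.252 rad = 71.8°.

Answer: 71.8°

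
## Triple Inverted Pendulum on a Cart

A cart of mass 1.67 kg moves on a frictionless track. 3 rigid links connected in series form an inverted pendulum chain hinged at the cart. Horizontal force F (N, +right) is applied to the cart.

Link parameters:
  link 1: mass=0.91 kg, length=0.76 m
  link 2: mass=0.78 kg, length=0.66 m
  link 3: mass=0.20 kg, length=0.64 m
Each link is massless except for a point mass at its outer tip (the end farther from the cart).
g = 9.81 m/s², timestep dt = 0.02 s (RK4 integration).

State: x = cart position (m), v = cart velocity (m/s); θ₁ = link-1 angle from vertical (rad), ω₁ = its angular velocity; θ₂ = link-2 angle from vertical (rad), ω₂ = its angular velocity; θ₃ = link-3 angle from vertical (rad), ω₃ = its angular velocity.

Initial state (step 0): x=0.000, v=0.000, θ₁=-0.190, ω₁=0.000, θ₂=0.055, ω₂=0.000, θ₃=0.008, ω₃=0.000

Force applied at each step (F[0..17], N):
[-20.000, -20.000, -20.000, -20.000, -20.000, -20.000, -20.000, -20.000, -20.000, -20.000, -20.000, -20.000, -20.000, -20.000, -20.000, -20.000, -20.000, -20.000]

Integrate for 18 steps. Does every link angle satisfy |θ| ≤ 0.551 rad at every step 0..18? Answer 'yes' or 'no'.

Answer: yes

Derivation:
apply F[0]=-20.000 → step 1: x=-0.002, v=-0.194, θ₁=-0.189, ω₁=0.130, θ₂=0.057, ω₂=0.168, θ₃=0.008, ω₃=-0.020
apply F[1]=-20.000 → step 2: x=-0.008, v=-0.388, θ₁=-0.185, ω₁=0.262, θ₂=0.062, ω₂=0.336, θ₃=0.007, ω₃=-0.040
apply F[2]=-20.000 → step 3: x=-0.017, v=-0.584, θ₁=-0.178, ω₁=0.398, θ₂=0.070, ω₂=0.504, θ₃=0.006, ω₃=-0.064
apply F[3]=-20.000 → step 4: x=-0.031, v=-0.783, θ₁=-0.169, ω₁=0.541, θ₂=0.082, ω₂=0.671, θ₃=0.005, ω₃=-0.091
apply F[4]=-20.000 → step 5: x=-0.049, v=-0.985, θ₁=-0.156, ω₁=0.694, θ₂=0.097, ω₂=0.837, θ₃=0.002, ω₃=-0.124
apply F[5]=-20.000 → step 6: x=-0.071, v=-1.192, θ₁=-0.141, ω₁=0.859, θ₂=0.115, ω₂=1.000, θ₃=-0.000, ω₃=-0.162
apply F[6]=-20.000 → step 7: x=-0.097, v=-1.403, θ₁=-0.122, ω₁=1.038, θ₂=0.137, ω₂=1.159, θ₃=-0.004, ω₃=-0.205
apply F[7]=-20.000 → step 8: x=-0.127, v=-1.621, θ₁=-0.099, ω₁=1.235, θ₂=0.162, ω₂=1.311, θ₃=-0.009, ω₃=-0.253
apply F[8]=-20.000 → step 9: x=-0.161, v=-1.845, θ₁=-0.072, ω₁=1.454, θ₂=0.189, ω₂=1.453, θ₃=-0.014, ω₃=-0.306
apply F[9]=-20.000 → step 10: x=-0.201, v=-2.075, θ₁=-0.041, ω₁=1.696, θ₂=0.220, ω₂=1.581, θ₃=-0.021, ω₃=-0.359
apply F[10]=-20.000 → step 11: x=-0.244, v=-2.311, θ₁=-0.004, ω₁=1.964, θ₂=0.252, ω₂=1.690, θ₃=-0.029, ω₃=-0.410
apply F[11]=-20.000 → step 12: x=-0.293, v=-2.552, θ₁=0.038, ω₁=2.259, θ₂=0.287, ω₂=1.775, θ₃=-0.037, ω₃=-0.453
apply F[12]=-20.000 → step 13: x=-0.347, v=-2.796, θ₁=0.086, ω₁=2.581, θ₂=0.323, ω₂=1.829, θ₃=-0.047, ω₃=-0.481
apply F[13]=-20.000 → step 14: x=-0.405, v=-3.039, θ₁=0.141, ω₁=2.926, θ₂=0.360, ω₂=1.849, θ₃=-0.056, ω₃=-0.484
apply F[14]=-20.000 → step 15: x=-0.468, v=-3.275, θ₁=0.203, ω₁=3.286, θ₂=0.397, ω₂=1.834, θ₃=-0.066, ω₃=-0.454
apply F[15]=-20.000 → step 16: x=-0.536, v=-3.498, θ₁=0.273, ω₁=3.652, θ₂=0.433, ω₂=1.786, θ₃=-0.074, ω₃=-0.380
apply F[16]=-20.000 → step 17: x=-0.608, v=-3.698, θ₁=0.349, ω₁=4.007, θ₂=0.468, ω₂=1.716, θ₃=-0.081, ω₃=-0.255
apply F[17]=-20.000 → step 18: x=-0.684, v=-3.869, θ₁=0.433, ω₁=4.335, θ₂=0.502, ω₂=1.639, θ₃=-0.084, ω₃=-0.074
Max |angle| over trajectory = 0.502 rad; bound = 0.551 → within bound.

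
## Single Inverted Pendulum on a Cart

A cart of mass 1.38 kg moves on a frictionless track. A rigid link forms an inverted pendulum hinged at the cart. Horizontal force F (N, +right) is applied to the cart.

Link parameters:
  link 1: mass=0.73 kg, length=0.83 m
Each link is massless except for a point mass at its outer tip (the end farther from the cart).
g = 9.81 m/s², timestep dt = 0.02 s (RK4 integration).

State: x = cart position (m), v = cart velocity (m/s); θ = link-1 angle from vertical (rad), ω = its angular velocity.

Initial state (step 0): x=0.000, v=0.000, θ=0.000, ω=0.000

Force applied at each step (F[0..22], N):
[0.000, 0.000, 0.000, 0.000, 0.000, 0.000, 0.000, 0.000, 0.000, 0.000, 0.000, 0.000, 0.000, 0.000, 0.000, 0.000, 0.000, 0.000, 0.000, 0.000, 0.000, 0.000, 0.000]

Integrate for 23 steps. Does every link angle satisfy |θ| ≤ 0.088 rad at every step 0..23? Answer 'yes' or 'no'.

Answer: yes

Derivation:
apply F[0]=+0.000 → step 1: x=0.000, v=0.000, θ=0.000, ω=0.000
apply F[1]=+0.000 → step 2: x=0.000, v=0.000, θ=0.000, ω=0.000
apply F[2]=+0.000 → step 3: x=0.000, v=0.000, θ=0.000, ω=0.000
apply F[3]=+0.000 → step 4: x=0.000, v=0.000, θ=0.000, ω=0.000
apply F[4]=+0.000 → step 5: x=0.000, v=0.000, θ=0.000, ω=0.000
apply F[5]=+0.000 → step 6: x=0.000, v=0.000, θ=0.000, ω=0.000
apply F[6]=+0.000 → step 7: x=0.000, v=0.000, θ=0.000, ω=0.000
apply F[7]=+0.000 → step 8: x=0.000, v=0.000, θ=0.000, ω=0.000
apply F[8]=+0.000 → step 9: x=0.000, v=0.000, θ=0.000, ω=0.000
apply F[9]=+0.000 → step 10: x=0.000, v=0.000, θ=0.000, ω=0.000
apply F[10]=+0.000 → step 11: x=0.000, v=0.000, θ=0.000, ω=0.000
apply F[11]=+0.000 → step 12: x=0.000, v=0.000, θ=0.000, ω=0.000
apply F[12]=+0.000 → step 13: x=0.000, v=0.000, θ=0.000, ω=0.000
apply F[13]=+0.000 → step 14: x=0.000, v=0.000, θ=0.000, ω=0.000
apply F[14]=+0.000 → step 15: x=0.000, v=0.000, θ=0.000, ω=0.000
apply F[15]=+0.000 → step 16: x=0.000, v=0.000, θ=0.000, ω=0.000
apply F[16]=+0.000 → step 17: x=0.000, v=0.000, θ=0.000, ω=0.000
apply F[17]=+0.000 → step 18: x=0.000, v=0.000, θ=0.000, ω=0.000
apply F[18]=+0.000 → step 19: x=0.000, v=0.000, θ=0.000, ω=0.000
apply F[19]=+0.000 → step 20: x=0.000, v=0.000, θ=0.000, ω=0.000
apply F[20]=+0.000 → step 21: x=0.000, v=0.000, θ=0.000, ω=0.000
apply F[21]=+0.000 → step 22: x=0.000, v=0.000, θ=0.000, ω=0.000
apply F[22]=+0.000 → step 23: x=0.000, v=0.000, θ=0.000, ω=0.000
Max |angle| over trajectory = 0.000 rad; bound = 0.088 → within bound.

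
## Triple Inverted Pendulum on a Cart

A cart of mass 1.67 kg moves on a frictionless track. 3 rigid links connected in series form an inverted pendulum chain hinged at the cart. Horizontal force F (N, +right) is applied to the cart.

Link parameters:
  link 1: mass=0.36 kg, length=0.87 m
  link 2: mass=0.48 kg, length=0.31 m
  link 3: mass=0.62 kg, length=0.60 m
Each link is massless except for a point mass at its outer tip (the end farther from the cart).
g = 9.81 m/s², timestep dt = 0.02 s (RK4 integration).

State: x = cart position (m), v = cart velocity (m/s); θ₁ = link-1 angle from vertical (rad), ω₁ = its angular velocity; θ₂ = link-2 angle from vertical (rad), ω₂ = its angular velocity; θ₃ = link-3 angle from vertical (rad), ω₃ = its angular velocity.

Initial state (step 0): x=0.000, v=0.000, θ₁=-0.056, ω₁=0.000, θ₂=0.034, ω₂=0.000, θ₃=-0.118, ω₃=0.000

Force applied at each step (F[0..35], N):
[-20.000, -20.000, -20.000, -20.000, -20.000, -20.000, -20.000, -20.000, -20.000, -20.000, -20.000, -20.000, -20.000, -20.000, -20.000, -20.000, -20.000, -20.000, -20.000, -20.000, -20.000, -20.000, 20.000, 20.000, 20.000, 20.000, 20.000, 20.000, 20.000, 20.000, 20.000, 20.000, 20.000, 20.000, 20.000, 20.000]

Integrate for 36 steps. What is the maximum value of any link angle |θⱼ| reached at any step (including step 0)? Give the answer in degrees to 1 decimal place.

apply F[0]=-20.000 → step 1: x=-0.002, v=-0.230, θ₁=-0.054, ω₁=0.189, θ₂=0.038, ω₂=0.359, θ₃=-0.119, ω₃=-0.115
apply F[1]=-20.000 → step 2: x=-0.009, v=-0.461, θ₁=-0.048, ω₁=0.379, θ₂=0.048, ω₂=0.726, θ₃=-0.123, ω₃=-0.234
apply F[2]=-20.000 → step 3: x=-0.021, v=-0.693, θ₁=-0.039, ω₁=0.572, θ₂=0.067, ω₂=1.106, θ₃=-0.129, ω₃=-0.359
apply F[3]=-20.000 → step 4: x=-0.037, v=-0.928, θ₁=-0.026, ω₁=0.768, θ₂=0.093, ω₂=1.500, θ₃=-0.137, ω₃=-0.493
apply F[4]=-20.000 → step 5: x=-0.058, v=-1.165, θ₁=-0.008, ω₁=0.972, θ₂=0.127, ω₂=1.901, θ₃=-0.148, ω₃=-0.632
apply F[5]=-20.000 → step 6: x=-0.084, v=-1.404, θ₁=0.013, ω₁=1.187, θ₂=0.169, ω₂=2.293, θ₃=-0.162, ω₃=-0.770
apply F[6]=-20.000 → step 7: x=-0.114, v=-1.646, θ₁=0.039, ω₁=1.417, θ₂=0.218, ω₂=2.651, θ₃=-0.179, ω₃=-0.895
apply F[7]=-20.000 → step 8: x=-0.149, v=-1.890, θ₁=0.070, ω₁=1.667, θ₂=0.274, ω₂=2.945, θ₃=-0.198, ω₃=-0.996
apply F[8]=-20.000 → step 9: x=-0.190, v=-2.133, θ₁=0.106, ω₁=1.939, θ₂=0.335, ω₂=3.149, θ₃=-0.219, ω₃=-1.061
apply F[9]=-20.000 → step 10: x=-0.235, v=-2.376, θ₁=0.148, ω₁=2.236, θ₂=0.400, ω₂=3.243, θ₃=-0.240, ω₃=-1.082
apply F[10]=-20.000 → step 11: x=-0.285, v=-2.616, θ₁=0.196, ω₁=2.557, θ₂=0.464, ω₂=3.218, θ₃=-0.262, ω₃=-1.053
apply F[11]=-20.000 → step 12: x=-0.339, v=-2.852, θ₁=0.250, ω₁=2.900, θ₂=0.527, ω₂=3.067, θ₃=-0.282, ω₃=-0.971
apply F[12]=-20.000 → step 13: x=-0.399, v=-3.080, θ₁=0.312, ω₁=3.262, θ₂=0.586, ω₂=2.791, θ₃=-0.300, ω₃=-0.830
apply F[13]=-20.000 → step 14: x=-0.462, v=-3.298, θ₁=0.381, ω₁=3.636, θ₂=0.638, ω₂=2.395, θ₃=-0.315, ω₃=-0.625
apply F[14]=-20.000 → step 15: x=-0.531, v=-3.500, θ₁=0.457, ω₁=4.015, θ₂=0.681, ω₂=1.896, θ₃=-0.325, ω₃=-0.344
apply F[15]=-20.000 → step 16: x=-0.602, v=-3.682, θ₁=0.541, ω₁=4.385, θ₂=0.714, ω₂=1.330, θ₃=-0.328, ω₃=0.026
apply F[16]=-20.000 → step 17: x=-0.678, v=-3.836, θ₁=0.633, ω₁=4.725, θ₂=0.734, ω₂=0.759, θ₃=-0.323, ω₃=0.496
apply F[17]=-20.000 → step 18: x=-0.756, v=-3.959, θ₁=0.730, ω₁=5.012, θ₂=0.745, ω₂=0.280, θ₃=-0.307, ω₃=1.066
apply F[18]=-20.000 → step 19: x=-0.836, v=-4.049, θ₁=0.833, ω₁=5.220, θ₂=0.747, ω₂=-0.002, θ₃=-0.280, ω₃=1.715
apply F[19]=-20.000 → step 20: x=-0.917, v=-4.113, θ₁=0.938, ω₁=5.337, θ₂=0.746, ω₂=-0.010, θ₃=-0.238, ω₃=2.402
apply F[20]=-20.000 → step 21: x=-1.000, v=-4.158, θ₁=1.046, ω₁=5.369, θ₂=0.749, ω₂=0.269, θ₃=-0.184, ω₃=3.084
apply F[21]=-20.000 → step 22: x=-1.084, v=-4.194, θ₁=1.153, ω₁=5.330, θ₂=0.759, ω₂=0.795, θ₃=-0.115, ω₃=3.734
apply F[22]=+20.000 → step 23: x=-1.164, v=-3.882, θ₁=1.259, ω₁=5.290, θ₂=0.775, ω₂=0.872, θ₃=-0.038, ω₃=3.970
apply F[23]=+20.000 → step 24: x=-1.239, v=-3.569, θ₁=1.364, ω₁=5.269, θ₂=0.794, ω₂=1.012, θ₃=0.043, ω₃=4.192
apply F[24]=+20.000 → step 25: x=-1.307, v=-3.255, θ₁=1.470, ω₁=5.266, θ₂=0.816, ω₂=1.227, θ₃=0.129, ω₃=4.405
apply F[25]=+20.000 → step 26: x=-1.369, v=-2.937, θ₁=1.575, ω₁=5.275, θ₂=0.844, ω₂=1.529, θ₃=0.220, ω₃=4.611
apply F[26]=+20.000 → step 27: x=-1.425, v=-2.615, θ₁=1.681, ω₁=5.293, θ₂=0.878, ω₂=1.932, θ₃=0.314, ω₃=4.811
apply F[27]=+20.000 → step 28: x=-1.474, v=-2.289, θ₁=1.787, ω₁=5.314, θ₂=0.922, ω₂=2.451, θ₃=0.412, ω₃=5.007
apply F[28]=+20.000 → step 29: x=-1.516, v=-1.959, θ₁=1.893, ω₁=5.331, θ₂=0.977, ω₂=3.096, θ₃=0.514, ω₃=5.204
apply F[29]=+20.000 → step 30: x=-1.552, v=-1.623, θ₁=2.000, ω₁=5.332, θ₂=1.047, ω₂=3.877, θ₃=0.620, ω₃=5.407
apply F[30]=+20.000 → step 31: x=-1.581, v=-1.283, θ₁=2.106, ω₁=5.303, θ₂=1.133, ω₂=4.797, θ₃=0.730, ω₃=5.625
apply F[31]=+20.000 → step 32: x=-1.603, v=-0.937, θ₁=2.212, ω₁=5.222, θ₂=1.239, ω₂=5.850, θ₃=0.845, ω₃=5.873
apply F[32]=+20.000 → step 33: x=-1.619, v=-0.586, θ₁=2.315, ω₁=5.064, θ₂=1.368, ω₂=7.025, θ₃=0.966, ω₃=6.175
apply F[33]=+20.000 → step 34: x=-1.627, v=-0.228, θ₁=2.414, ω₁=4.801, θ₂=1.521, ω₂=8.298, θ₃=1.093, ω₃=6.568
apply F[34]=+20.000 → step 35: x=-1.628, v=0.141, θ₁=2.506, ω₁=4.406, θ₂=1.700, ω₂=9.632, θ₃=1.229, ω₃=7.112
apply F[35]=+20.000 → step 36: x=-1.621, v=0.527, θ₁=2.589, ω₁=3.868, θ₂=1.906, ω₂=10.955, θ₃=1.379, ω₃=7.907
Max |angle| over trajectory = 2.589 rad = 148.3°.

Answer: 148.3°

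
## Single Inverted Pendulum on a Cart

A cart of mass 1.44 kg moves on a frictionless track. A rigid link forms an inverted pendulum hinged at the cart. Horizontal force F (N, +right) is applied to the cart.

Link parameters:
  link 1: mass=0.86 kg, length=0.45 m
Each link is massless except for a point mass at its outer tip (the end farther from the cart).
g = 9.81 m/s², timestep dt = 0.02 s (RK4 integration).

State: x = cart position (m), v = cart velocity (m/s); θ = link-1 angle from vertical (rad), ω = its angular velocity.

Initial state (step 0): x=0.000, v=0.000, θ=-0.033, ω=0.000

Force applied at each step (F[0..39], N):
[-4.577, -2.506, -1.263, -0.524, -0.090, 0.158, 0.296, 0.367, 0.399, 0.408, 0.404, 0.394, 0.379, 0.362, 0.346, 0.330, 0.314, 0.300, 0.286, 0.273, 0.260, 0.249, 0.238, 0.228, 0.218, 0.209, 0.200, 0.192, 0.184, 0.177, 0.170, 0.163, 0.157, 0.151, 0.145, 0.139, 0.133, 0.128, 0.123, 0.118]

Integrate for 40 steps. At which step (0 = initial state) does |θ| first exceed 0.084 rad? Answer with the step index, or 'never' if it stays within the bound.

Answer: never

Derivation:
apply F[0]=-4.577 → step 1: x=-0.001, v=-0.060, θ=-0.032, ω=0.118
apply F[1]=-2.506 → step 2: x=-0.002, v=-0.091, θ=-0.029, ω=0.175
apply F[2]=-1.263 → step 3: x=-0.004, v=-0.105, θ=-0.025, ω=0.195
apply F[3]=-0.524 → step 4: x=-0.006, v=-0.110, θ=-0.021, ω=0.195
apply F[4]=-0.090 → step 5: x=-0.008, v=-0.109, θ=-0.018, ω=0.184
apply F[5]=+0.158 → step 6: x=-0.011, v=-0.105, θ=-0.014, ω=0.168
apply F[6]=+0.296 → step 7: x=-0.013, v=-0.099, θ=-0.011, ω=0.150
apply F[7]=+0.367 → step 8: x=-0.015, v=-0.093, θ=-0.008, ω=0.132
apply F[8]=+0.399 → step 9: x=-0.016, v=-0.087, θ=-0.006, ω=0.115
apply F[9]=+0.408 → step 10: x=-0.018, v=-0.081, θ=-0.003, ω=0.100
apply F[10]=+0.404 → step 11: x=-0.020, v=-0.075, θ=-0.002, ω=0.086
apply F[11]=+0.394 → step 12: x=-0.021, v=-0.069, θ=0.000, ω=0.073
apply F[12]=+0.379 → step 13: x=-0.022, v=-0.064, θ=0.001, ω=0.062
apply F[13]=+0.362 → step 14: x=-0.024, v=-0.059, θ=0.003, ω=0.052
apply F[14]=+0.346 → step 15: x=-0.025, v=-0.055, θ=0.003, ω=0.043
apply F[15]=+0.330 → step 16: x=-0.026, v=-0.051, θ=0.004, ω=0.036
apply F[16]=+0.314 → step 17: x=-0.027, v=-0.047, θ=0.005, ω=0.029
apply F[17]=+0.300 → step 18: x=-0.028, v=-0.043, θ=0.005, ω=0.024
apply F[18]=+0.286 → step 19: x=-0.028, v=-0.040, θ=0.006, ω=0.019
apply F[19]=+0.273 → step 20: x=-0.029, v=-0.037, θ=0.006, ω=0.014
apply F[20]=+0.260 → step 21: x=-0.030, v=-0.034, θ=0.006, ω=0.011
apply F[21]=+0.249 → step 22: x=-0.031, v=-0.031, θ=0.007, ω=0.008
apply F[22]=+0.238 → step 23: x=-0.031, v=-0.029, θ=0.007, ω=0.005
apply F[23]=+0.228 → step 24: x=-0.032, v=-0.026, θ=0.007, ω=0.003
apply F[24]=+0.218 → step 25: x=-0.032, v=-0.024, θ=0.007, ω=0.001
apply F[25]=+0.209 → step 26: x=-0.033, v=-0.022, θ=0.007, ω=-0.001
apply F[26]=+0.200 → step 27: x=-0.033, v=-0.020, θ=0.007, ω=-0.002
apply F[27]=+0.192 → step 28: x=-0.033, v=-0.018, θ=0.007, ω=-0.003
apply F[28]=+0.184 → step 29: x=-0.034, v=-0.016, θ=0.007, ω=-0.004
apply F[29]=+0.177 → step 30: x=-0.034, v=-0.015, θ=0.007, ω=-0.005
apply F[30]=+0.170 → step 31: x=-0.034, v=-0.013, θ=0.006, ω=-0.006
apply F[31]=+0.163 → step 32: x=-0.035, v=-0.012, θ=0.006, ω=-0.007
apply F[32]=+0.157 → step 33: x=-0.035, v=-0.010, θ=0.006, ω=-0.007
apply F[33]=+0.151 → step 34: x=-0.035, v=-0.009, θ=0.006, ω=-0.007
apply F[34]=+0.145 → step 35: x=-0.035, v=-0.007, θ=0.006, ω=-0.008
apply F[35]=+0.139 → step 36: x=-0.035, v=-0.006, θ=0.006, ω=-0.008
apply F[36]=+0.133 → step 37: x=-0.035, v=-0.005, θ=0.006, ω=-0.008
apply F[37]=+0.128 → step 38: x=-0.036, v=-0.004, θ=0.005, ω=-0.008
apply F[38]=+0.123 → step 39: x=-0.036, v=-0.003, θ=0.005, ω=-0.008
apply F[39]=+0.118 → step 40: x=-0.036, v=-0.002, θ=0.005, ω=-0.008
max |θ| = 0.033 ≤ 0.084 over all 41 states.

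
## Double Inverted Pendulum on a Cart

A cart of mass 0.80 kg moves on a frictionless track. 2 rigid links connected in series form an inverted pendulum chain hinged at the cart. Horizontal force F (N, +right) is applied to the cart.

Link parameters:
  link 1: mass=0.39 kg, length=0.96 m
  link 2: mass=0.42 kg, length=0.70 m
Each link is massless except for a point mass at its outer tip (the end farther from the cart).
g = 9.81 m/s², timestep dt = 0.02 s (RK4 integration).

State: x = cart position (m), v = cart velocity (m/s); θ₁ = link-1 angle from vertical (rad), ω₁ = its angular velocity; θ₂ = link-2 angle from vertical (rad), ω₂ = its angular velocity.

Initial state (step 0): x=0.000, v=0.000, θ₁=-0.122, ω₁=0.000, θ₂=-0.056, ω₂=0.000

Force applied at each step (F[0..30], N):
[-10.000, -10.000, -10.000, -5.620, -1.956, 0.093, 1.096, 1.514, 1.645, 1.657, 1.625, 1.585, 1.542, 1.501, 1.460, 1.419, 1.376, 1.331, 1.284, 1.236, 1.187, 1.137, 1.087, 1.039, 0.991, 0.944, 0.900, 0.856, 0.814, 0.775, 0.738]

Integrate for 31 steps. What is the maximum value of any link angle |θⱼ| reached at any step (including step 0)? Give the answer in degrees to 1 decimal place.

apply F[0]=-10.000 → step 1: x=-0.002, v=-0.223, θ₁=-0.120, ω₁=0.190, θ₂=-0.056, ω₂=0.043
apply F[1]=-10.000 → step 2: x=-0.009, v=-0.447, θ₁=-0.114, ω₁=0.382, θ₂=-0.054, ω₂=0.083
apply F[2]=-10.000 → step 3: x=-0.020, v=-0.673, θ₁=-0.105, ω₁=0.580, θ₂=-0.052, ω₂=0.119
apply F[3]=-5.620 → step 4: x=-0.035, v=-0.794, θ₁=-0.092, ω₁=0.675, θ₂=-0.050, ω₂=0.148
apply F[4]=-1.956 → step 5: x=-0.051, v=-0.826, θ₁=-0.079, ω₁=0.683, θ₂=-0.046, ω₂=0.169
apply F[5]=+0.093 → step 6: x=-0.067, v=-0.811, θ₁=-0.065, ω₁=0.646, θ₂=-0.043, ω₂=0.184
apply F[6]=+1.096 → step 7: x=-0.083, v=-0.772, θ₁=-0.053, ω₁=0.590, θ₂=-0.039, ω₂=0.194
apply F[7]=+1.514 → step 8: x=-0.098, v=-0.725, θ₁=-0.042, ω₁=0.530, θ₂=-0.035, ω₂=0.199
apply F[8]=+1.645 → step 9: x=-0.112, v=-0.677, θ₁=-0.032, ω₁=0.471, θ₂=-0.031, ω₂=0.201
apply F[9]=+1.657 → step 10: x=-0.125, v=-0.630, θ₁=-0.023, ω₁=0.418, θ₂=-0.027, ω₂=0.200
apply F[10]=+1.625 → step 11: x=-0.137, v=-0.586, θ₁=-0.015, ω₁=0.369, θ₂=-0.023, ω₂=0.197
apply F[11]=+1.585 → step 12: x=-0.149, v=-0.544, θ₁=-0.008, ω₁=0.325, θ₂=-0.019, ω₂=0.191
apply F[12]=+1.542 → step 13: x=-0.159, v=-0.505, θ₁=-0.002, ω₁=0.285, θ₂=-0.016, ω₂=0.184
apply F[13]=+1.501 → step 14: x=-0.169, v=-0.467, θ₁=0.003, ω₁=0.250, θ₂=-0.012, ω₂=0.176
apply F[14]=+1.460 → step 15: x=-0.178, v=-0.432, θ₁=0.008, ω₁=0.217, θ₂=-0.009, ω₂=0.167
apply F[15]=+1.419 → step 16: x=-0.186, v=-0.398, θ₁=0.012, ω₁=0.188, θ₂=-0.005, ω₂=0.157
apply F[16]=+1.376 → step 17: x=-0.194, v=-0.367, θ₁=0.015, ω₁=0.162, θ₂=-0.002, ω₂=0.147
apply F[17]=+1.331 → step 18: x=-0.201, v=-0.337, θ₁=0.018, ω₁=0.138, θ₂=0.001, ω₂=0.136
apply F[18]=+1.284 → step 19: x=-0.207, v=-0.309, θ₁=0.021, ω₁=0.117, θ₂=0.003, ω₂=0.126
apply F[19]=+1.236 → step 20: x=-0.213, v=-0.282, θ₁=0.023, ω₁=0.098, θ₂=0.006, ω₂=0.115
apply F[20]=+1.187 → step 21: x=-0.219, v=-0.257, θ₁=0.025, ω₁=0.081, θ₂=0.008, ω₂=0.105
apply F[21]=+1.137 → step 22: x=-0.224, v=-0.234, θ₁=0.026, ω₁=0.065, θ₂=0.010, ω₂=0.096
apply F[22]=+1.087 → step 23: x=-0.228, v=-0.212, θ₁=0.028, ω₁=0.052, θ₂=0.012, ω₂=0.086
apply F[23]=+1.039 → step 24: x=-0.232, v=-0.192, θ₁=0.028, ω₁=0.040, θ₂=0.013, ω₂=0.077
apply F[24]=+0.991 → step 25: x=-0.236, v=-0.173, θ₁=0.029, ω₁=0.029, θ₂=0.015, ω₂=0.068
apply F[25]=+0.944 → step 26: x=-0.239, v=-0.155, θ₁=0.030, ω₁=0.020, θ₂=0.016, ω₂=0.060
apply F[26]=+0.900 → step 27: x=-0.242, v=-0.138, θ₁=0.030, ω₁=0.011, θ₂=0.017, ω₂=0.052
apply F[27]=+0.856 → step 28: x=-0.244, v=-0.123, θ₁=0.030, ω₁=0.004, θ₂=0.018, ω₂=0.045
apply F[28]=+0.814 → step 29: x=-0.247, v=-0.109, θ₁=0.030, ω₁=-0.002, θ₂=0.019, ω₂=0.038
apply F[29]=+0.775 → step 30: x=-0.249, v=-0.095, θ₁=0.030, ω₁=-0.007, θ₂=0.020, ω₂=0.032
apply F[30]=+0.738 → step 31: x=-0.251, v=-0.083, θ₁=0.030, ω₁=-0.012, θ₂=0.020, ω₂=0.026
Max |angle| over trajectory = 0.122 rad = 7.0°.

Answer: 7.0°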